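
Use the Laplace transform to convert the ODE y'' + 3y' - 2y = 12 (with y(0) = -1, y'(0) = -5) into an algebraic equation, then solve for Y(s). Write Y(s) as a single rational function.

Y(s) = (-s^2 - 8*s + 12)/(s^3 + 3*s^2 - 2*s)

Transform both sides with L{·}.
With L{y''} = s^2 Y - s·y(0) - y'(0) and L{y'} = sY - y(0), with y(0) = -1, y'(0) = -5: the LHS transforms to (s^2 + 3*s - 2)Y - (-s - 8).
The right side is L{12} = 12/s.
So (s^2 + 3*s - 2)Y = 12/s + (-s - 8).
Divide through and combine into a single rational function.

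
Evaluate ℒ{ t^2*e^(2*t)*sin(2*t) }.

L{sin(2t)} = 2/(s^2 + 4).
Multiplying by e^(2t) shifts s → s - 2, so L{e^(2*t)*sin(2*t)} = 2/((s - 2)^2 + 4).
Then apply L{t^2·g(t)} = (-1)^2 d^2/ds^2[G(s)] with G(s) = 2/((s - 2)^2 + 4):
differentiating 2 times and applying the sign gives 4*(3*s^2 - 12*s + 8)/(s^2 - 4*s + 8)^3.

4*(3*s^2 - 12*s + 8)/(s^2 - 4*s + 8)^3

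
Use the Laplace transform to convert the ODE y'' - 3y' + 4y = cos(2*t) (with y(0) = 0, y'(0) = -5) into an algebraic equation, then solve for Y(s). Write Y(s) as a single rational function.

Apply the Laplace transform to the equation.
With L{y''} = s^2 Y - s·y(0) - y'(0) and L{y'} = sY - y(0), with y(0) = 0, y'(0) = -5: the LHS transforms to (s^2 - 3*s + 4)Y - (-5).
The right side is L{cos(2*t)} = s/(s^2 + 4).
So (s^2 - 3*s + 4)Y = s/(s^2 + 4) + (-5).
Isolate Y and clear denominators.

Y(s) = (-5*s^2 + s - 20)/(s^4 - 3*s^3 + 8*s^2 - 12*s + 16)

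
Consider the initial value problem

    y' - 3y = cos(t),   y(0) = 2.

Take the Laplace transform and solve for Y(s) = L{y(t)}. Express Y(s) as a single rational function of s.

Y(s) = (2*s^2 + s + 2)/(s^3 - 3*s^2 + s - 3)

Transform both sides with L{·}.
With L{y'} = sY - y(0) = sY - 2: the LHS transforms to (s - 3)Y - (2).
The right side is L{cos(t)} = s/(s^2 + 1).
So (s - 3)Y = s/(s^2 + 1) + (2).
Solve for Y(s) and write it as one ratio of polynomials.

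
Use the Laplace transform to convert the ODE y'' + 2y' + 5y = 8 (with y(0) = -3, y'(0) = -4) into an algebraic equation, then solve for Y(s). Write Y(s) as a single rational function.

Y(s) = (-3*s^2 - 10*s + 8)/(s^3 + 2*s^2 + 5*s)

Transform both sides with L{·}.
The derivative rules (L{y''} = s^2 Y - s·y(0) - y'(0) and L{y'} = sY - y(0), with y(0) = -3, y'(0) = -4) turn the left side into (s^2 + 2*s + 5)Y - (-3*s - 10).
The right side is L{8} = 8/s.
So (s^2 + 2*s + 5)Y = 8/s + (-3*s - 10).
Divide through and combine into a single rational function.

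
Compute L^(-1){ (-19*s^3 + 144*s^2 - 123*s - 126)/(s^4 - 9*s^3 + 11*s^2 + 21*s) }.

Factor the denominator: s^4 - 9*s^3 + 11*s^2 + 21*s = s*(s - 7)*(s - 3)*(s + 1).
Partial fraction decomposition gives [-6/s] + [-6/(s - 3)] + [-2/(s - 7)] + [-5/(s + 1)].
Invert each term: -6/(s - 0) ↔ -6e^(0t); -6/(s - 3) ↔ -6e^(3t); -2/(s - 7) ↔ -2e^(7t); -5/(s + 1) ↔ -5e^(-t).

-2*exp(7*t) - 6*exp(3*t) - 6 - 5*exp(-t)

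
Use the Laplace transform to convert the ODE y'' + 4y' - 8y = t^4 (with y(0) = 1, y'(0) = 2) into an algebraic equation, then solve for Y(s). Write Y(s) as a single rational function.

Apply the Laplace transform to the equation.
The derivative rules (L{y''} = s^2 Y - s·y(0) - y'(0) and L{y'} = sY - y(0), with y(0) = 1, y'(0) = 2) turn the left side into (s^2 + 4*s - 8)Y - (s + 6).
The right side is L{t^4} = 24/s^5.
So (s^2 + 4*s - 8)Y = 24/s^5 + (s + 6).
Isolate Y and clear denominators.

Y(s) = (s^6 + 6*s^5 + 24)/(s^7 + 4*s^6 - 8*s^5)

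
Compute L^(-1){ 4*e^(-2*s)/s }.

The factor e^(-2s) signals a time shift by c = 2 (second shifting theorem).
L{4} = 4/s, so L^-1{4/s} = 4.
Hence the inverse is u(t - 2) times that function evaluated at t - 2.

Heaviside(t - 2)*(4)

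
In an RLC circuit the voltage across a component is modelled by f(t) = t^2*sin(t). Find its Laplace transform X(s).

X(s) = 2*(3*s^2 - 1)/(s^2 + 1)^3

L{sin(t)} = 1/(s^2 + 1).
Then apply L{t^2·g(t)} = (-1)^2 d^2/ds^2[G(s)] with G(s) = 1/(s^2 + 1):
differentiating 2 times and applying the sign gives 2*(3*s^2 - 1)/(s^2 + 1)^3.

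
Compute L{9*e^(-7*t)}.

9/(s + 7)

L{9} = 9/s.
By the first shifting theorem, multiplying by e^(-7t) replaces s with s + 7.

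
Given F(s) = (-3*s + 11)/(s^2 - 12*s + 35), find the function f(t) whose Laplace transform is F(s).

Factor the denominator: s^2 - 12*s + 35 = (s - 7)*(s - 5).
Partial fraction decomposition gives [2/(s - 5)] + [-5/(s - 7)].
Invert each term: 2/(s - 5) ↔ 2e^(5t); -5/(s - 7) ↔ -5e^(7t).

f(t) = -5*exp(7*t) + 2*exp(5*t)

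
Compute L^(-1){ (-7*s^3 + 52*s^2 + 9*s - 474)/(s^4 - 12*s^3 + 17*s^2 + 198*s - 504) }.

-6*exp(7*t) + 2*exp(6*t) - 2*exp(3*t) - exp(-4*t)

Factor the denominator: s^4 - 12*s^3 + 17*s^2 + 198*s - 504 = (s - 7)*(s - 6)*(s - 3)*(s + 4).
Partial fraction decomposition gives [-6/(s - 7)] + [2/(s - 6)] + [-1/(s + 4)] + [-2/(s - 3)].
Invert each term: -6/(s - 7) ↔ -6e^(7t); 2/(s - 6) ↔ 2e^(6t); -1/(s + 4) ↔ -e^(-4t); -2/(s - 3) ↔ -2e^(3t).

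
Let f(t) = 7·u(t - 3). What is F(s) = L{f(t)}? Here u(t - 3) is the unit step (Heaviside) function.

By the second shifting theorem, L{u(t - c)·g(t - c)} = e^(-cs)·G(s) with c = 3 and G(s) = L{g(t)}.
L{7} = 7/s.

F(s) = 7*exp(-3*s)/s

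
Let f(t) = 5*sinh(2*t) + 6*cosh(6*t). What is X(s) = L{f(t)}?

Apply the Laplace transform termwise.
(5)·[L{sinh(2t)} = 2/(s^2 - 4)]; (6)·[L{cosh(6t)} = s/(s^2 - 36)].

X(s) = 6*s/(s^2 - 36) + 10/(s^2 - 4)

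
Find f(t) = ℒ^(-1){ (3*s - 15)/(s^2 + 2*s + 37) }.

Complete the square in the denominator: s^2 + 2*s + 37 = (s + 1)^2 + 6^2.
Split the numerator to match: 3*s - 15 = 3·(s + 1) - 3·6.
Invert each term: 3·(s + 1)/((s + 1)^2 + 36) ↔ 3e^(-t)cos(6t); -3·6/((s + 1)^2 + 36) ↔ -3e^(-t)sin(6t).

f(t) = -3*exp(-t)*sin(6*t) + 3*exp(-t)*cos(6*t)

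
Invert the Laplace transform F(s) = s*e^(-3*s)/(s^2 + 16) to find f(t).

The factor e^(-3s) signals a time shift by c = 3 (second shifting theorem).
L{cos(4t)} = s/(s^2 + 16), so L^-1{s/(s^2 + 16)} = cos(4*t).
Hence the inverse is u(t - 3) times that function evaluated at t - 3.

f(t) = Heaviside(t - 3)*(cos(4*t - 12))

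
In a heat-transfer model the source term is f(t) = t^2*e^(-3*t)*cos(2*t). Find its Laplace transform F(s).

L{cos(2t)} = s/(s^2 + 4).
Multiplying by e^(-3t) shifts s → s + 3, so L{e^(-3*t)*cos(2*t)} = (s + 3)/((s + 3)^2 + 4).
Then apply L{t^2·g(t)} = (-1)^2 d^2/ds^2[G(s)] with G(s) = (s + 3)/((s + 3)^2 + 4):
differentiating 2 times and applying the sign gives 2*(s + 3)*(s^2 + 6*s - 3)/(s^2 + 6*s + 13)^3.

F(s) = 2*(s + 3)*(s^2 + 6*s - 3)/(s^2 + 6*s + 13)^3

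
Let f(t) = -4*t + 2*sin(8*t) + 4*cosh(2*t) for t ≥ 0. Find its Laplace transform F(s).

By linearity of the Laplace transform, transform each term separately.
(2)·[L{sin(8t)} = 8/(s^2 + 64)]; (-4)·[L{t} = 1!/s^2 = 1/s^2]; (4)·[L{cosh(2t)} = s/(s^2 - 4)].

F(s) = 4*s/(s^2 - 4) + 16/(s^2 + 64) - 4/s^2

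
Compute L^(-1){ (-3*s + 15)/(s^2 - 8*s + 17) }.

Complete the square in the denominator: s^2 - 8*s + 17 = (s - 4)^2 + 1^2.
Split the numerator to match: -3*s + 15 = -3·(s - 4) + 3·1.
Invert each term: -3·(s - 4)/((s - 4)^2 + 1) ↔ -3e^(4t)cos(t); 3·1/((s - 4)^2 + 1) ↔ 3e^(4t)sin(t).

3*exp(4*t)*sin(t) - 3*exp(4*t)*cos(t)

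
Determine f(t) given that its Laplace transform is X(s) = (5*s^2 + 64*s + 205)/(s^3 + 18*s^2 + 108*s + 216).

f(t) = t^2*exp(-6*t)/2 + 4*t*exp(-6*t) + 5*exp(-6*t)

Factor the denominator: s^3 + 18*s^2 + 108*s + 216 = (s + 6)^3.
Partial fraction decomposition gives [5/(s + 6)] + [4/(s + 6)^2] + [(s + 6)^(-3)].
Invert each term: 5/(s + 6) ↔ 5e^(-6t); 4/(s + 6)^2 ↔ 4t·e^(-6t); 1/(s + 6)^3 ↔ (1/2)t^2·e^(-6t).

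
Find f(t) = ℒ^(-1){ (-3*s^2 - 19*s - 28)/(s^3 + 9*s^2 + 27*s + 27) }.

Factor the denominator: s^3 + 9*s^2 + 27*s + 27 = (s + 3)^3.
Partial fraction decomposition gives [-3/(s + 3)] + [-1/(s + 3)^2] + [2/(s + 3)^3].
Invert each term: -3/(s + 3) ↔ -3e^(-3t); -1/(s + 3)^2 ↔ -t·e^(-3t); 2/(s + 3)^3 ↔ (1)t^2·e^(-3t).

f(t) = t^2*exp(-3*t) - t*exp(-3*t) - 3*exp(-3*t)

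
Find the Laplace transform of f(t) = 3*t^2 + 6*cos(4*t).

Apply the Laplace transform termwise.
(3)·[L{t^2} = 2!/s^3 = 2/s^3]; (6)·[L{cos(4t)} = s/(s^2 + 16)].

6*s/(s^2 + 16) + 6/s^3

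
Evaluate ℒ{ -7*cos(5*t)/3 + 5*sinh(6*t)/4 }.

Apply the Laplace transform termwise.
(-7/3)·[L{cos(5t)} = s/(s^2 + 25)]; (5/4)·[L{sinh(6t)} = 6/(s^2 - 36)].

-7*s/(3*(s^2 + 25)) + 15/(2*(s^2 - 36))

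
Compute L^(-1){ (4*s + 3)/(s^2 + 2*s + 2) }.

-exp(-t)*sin(t) + 4*exp(-t)*cos(t)

Complete the square in the denominator: s^2 + 2*s + 2 = (s + 1)^2 + 1^2.
Split the numerator to match: 4*s + 3 = 4·(s + 1) - 1·1.
Invert each term: 4·(s + 1)/((s + 1)^2 + 1) ↔ 4e^(-t)cos(t); -1·1/((s + 1)^2 + 1) ↔ -e^(-t)sin(t).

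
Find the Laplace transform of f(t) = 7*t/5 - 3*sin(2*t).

The transform is linear, so treat each term independently.
(-3)·[L{sin(2t)} = 2/(s^2 + 4)]; (7/5)·[L{t} = 1!/s^2 = 1/s^2].

-6/(s^2 + 4) + 7/(5*s^2)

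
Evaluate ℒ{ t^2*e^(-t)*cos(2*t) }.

L{cos(2t)} = s/(s^2 + 4).
Multiplying by e^(-t) shifts s → s + 1, so L{e^(-t)*cos(2*t)} = (s + 1)/((s + 1)^2 + 4).
Then apply L{t^2·g(t)} = (-1)^2 d^2/ds^2[G(s)] with G(s) = (s + 1)/((s + 1)^2 + 4):
differentiating 2 times and applying the sign gives 2*(s + 1)*(s^2 + 2*s - 11)/(s^2 + 2*s + 5)^3.

2*(s + 1)*(s^2 + 2*s - 11)/(s^2 + 2*s + 5)^3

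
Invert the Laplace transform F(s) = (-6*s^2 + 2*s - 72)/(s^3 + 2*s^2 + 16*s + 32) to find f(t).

f(t) = sin(4*t) - cos(4*t) - 5*exp(-2*t)

Factor the denominator: s^3 + 2*s^2 + 16*s + 32 = (s + 2)*(s^2 + 16).
Partial fraction decomposition gives [-5/(s + 2)] + [-s/(s^2 + 16)] + [4/(s^2 + 16)].
Invert each term: -5/(s + 2) ↔ -5e^(-2t); -1·s/(s^2 + 16) ↔ -cos(4t); 1·4/(s^2 + 16) ↔ sin(4t).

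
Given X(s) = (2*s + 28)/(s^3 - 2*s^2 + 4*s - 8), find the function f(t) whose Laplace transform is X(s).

Factor the denominator: s^3 - 2*s^2 + 4*s - 8 = (s - 2)*(s^2 + 4).
Partial fraction decomposition gives [4/(s - 2)] + [-4*s/(s^2 + 4)] + [-6/(s^2 + 4)].
Invert each term: 4/(s - 2) ↔ 4e^(2t); -4·s/(s^2 + 4) ↔ -4cos(2t); -3·2/(s^2 + 4) ↔ -3sin(2t).

f(t) = 4*exp(2*t) - 3*sin(2*t) - 4*cos(2*t)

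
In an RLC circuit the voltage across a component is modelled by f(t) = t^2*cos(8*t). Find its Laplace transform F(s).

L{cos(8t)} = s/(s^2 + 64).
Then apply L{t^2·g(t)} = (-1)^2 d^2/ds^2[G(s)] with G(s) = s/(s^2 + 64):
differentiating 2 times and applying the sign gives 2*s*(s^2 - 192)/(s^2 + 64)^3.

F(s) = 2*s*(s^2 - 192)/(s^2 + 64)^3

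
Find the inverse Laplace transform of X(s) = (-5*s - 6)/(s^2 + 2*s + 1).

-t*exp(-t) - 5*exp(-t)

Factor the denominator: s^2 + 2*s + 1 = (s + 1)^2.
Partial fraction decomposition gives [-5/(s + 1)] + [-1/(s + 1)^2].
Invert each term: -5/(s + 1) ↔ -5e^(-t); -1/(s + 1)^2 ↔ -t·e^(-t).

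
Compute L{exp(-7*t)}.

L{e^(-7t)} = 1/(s + 7).

1/(s + 7)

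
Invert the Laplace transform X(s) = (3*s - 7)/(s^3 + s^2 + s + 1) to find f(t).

f(t) = -2*sin(t) + 5*cos(t) - 5*exp(-t)

Factor the denominator: s^3 + s^2 + s + 1 = (s + 1)*(s^2 + 1).
Partial fraction decomposition gives [-5/(s + 1)] + [5*s/(s^2 + 1)] + [-2/(s^2 + 1)].
Invert each term: -5/(s + 1) ↔ -5e^(-t); 5·s/(s^2 + 1) ↔ 5cos(t); -2·1/(s^2 + 1) ↔ -2sin(t).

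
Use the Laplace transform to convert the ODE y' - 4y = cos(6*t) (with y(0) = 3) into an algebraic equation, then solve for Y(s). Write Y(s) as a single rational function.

Transform both sides with L{·}.
Using L{y'} = sY - y(0) = sY - 3, the left side becomes (s - 4)Y - (3).
The right side is L{cos(6*t)} = s/(s^2 + 36).
So (s - 4)Y = s/(s^2 + 36) + (3).
Divide through and combine into a single rational function.

Y(s) = (3*s^2 + s + 108)/(s^3 - 4*s^2 + 36*s - 144)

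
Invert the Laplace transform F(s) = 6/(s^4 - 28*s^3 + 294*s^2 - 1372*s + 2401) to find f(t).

Rewrite the denominator: s^4 - 28*s^3 + 294*s^2 - 1372*s + 2401 = (s - 7)^4.
The form in (s - 7) signals a first-shifting-theorem factor e^(7t).
Since L{t^3} = 3!/s^4 = 6/s^4, the inverse is t^3*e^(7*t).

f(t) = t^3*exp(7*t)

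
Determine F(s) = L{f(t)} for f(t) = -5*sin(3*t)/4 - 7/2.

F(s) = -15/(4*(s^2 + 9)) - 7/(2*s)

The transform is linear, so treat each term independently.
(-5/4)·[L{sin(3t)} = 3/(s^2 + 9)]; L{-7/2} = (-7/2)/s.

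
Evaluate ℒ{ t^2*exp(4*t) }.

L{e^(4t)} = 1/(s - 4).
Then apply L{t^2·g(t)} = (-1)^2 d^2/ds^2[G(s)] with G(s) = 1/(s - 4):
differentiating 2 times and applying the sign gives 2/(s - 4)^3.

2/(s - 4)^3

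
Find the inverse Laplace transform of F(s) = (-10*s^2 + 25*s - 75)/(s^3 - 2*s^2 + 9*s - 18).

-5*exp(2*t) + 5*sin(3*t) - 5*cos(3*t)

Factor the denominator: s^3 - 2*s^2 + 9*s - 18 = (s - 2)*(s^2 + 9).
Partial fraction decomposition gives [-5/(s - 2)] + [-5*s/(s^2 + 9)] + [15/(s^2 + 9)].
Invert each term: -5/(s - 2) ↔ -5e^(2t); -5·s/(s^2 + 9) ↔ -5cos(3t); 5·3/(s^2 + 9) ↔ 5sin(3t).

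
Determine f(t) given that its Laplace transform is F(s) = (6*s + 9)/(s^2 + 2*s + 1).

Factor the denominator: s^2 + 2*s + 1 = (s + 1)^2.
Partial fraction decomposition gives [6/(s + 1)] + [3/(s + 1)^2].
Invert each term: 6/(s + 1) ↔ 6e^(-t); 3/(s + 1)^2 ↔ 3t·e^(-t).

f(t) = 3*t*exp(-t) + 6*exp(-t)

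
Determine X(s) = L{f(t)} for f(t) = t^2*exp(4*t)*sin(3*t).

L{sin(3t)} = 3/(s^2 + 9).
Multiplying by e^(4t) shifts s → s - 4, so L{exp(4*t)*sin(3*t)} = 3/((s - 4)^2 + 9).
Then apply L{t^2·g(t)} = (-1)^2 d^2/ds^2[G(s)] with G(s) = 3/((s - 4)^2 + 9):
differentiating 2 times and applying the sign gives 18*(s^2 - 8*s + 13)/(s^2 - 8*s + 25)^3.

X(s) = 18*(s^2 - 8*s + 13)/(s^2 - 8*s + 25)^3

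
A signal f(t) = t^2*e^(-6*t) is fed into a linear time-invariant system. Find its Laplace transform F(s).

F(s) = 2/(s + 6)^3

L{e^(-6t)} = 1/(s + 6).
Then apply L{t^2·g(t)} = (-1)^2 d^2/ds^2[G(s)] with G(s) = 1/(s + 6):
differentiating 2 times and applying the sign gives 2/(s + 6)^3.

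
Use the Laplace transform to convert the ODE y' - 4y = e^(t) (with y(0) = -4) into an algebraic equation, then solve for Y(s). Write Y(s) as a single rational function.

Y(s) = (-4*s + 5)/(s^2 - 5*s + 4)

Laplace-transform each side.
The derivative rules (L{y'} = sY - y(0) = sY - (-4)) turn the left side into (s - 4)Y - (-4).
The right side is L{e^(t)} = 1/(s - 1).
So (s - 4)Y = 1/(s - 1) + (-4).
Isolate Y and clear denominators.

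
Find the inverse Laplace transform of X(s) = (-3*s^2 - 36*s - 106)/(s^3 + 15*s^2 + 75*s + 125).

-t^2*exp(-5*t)/2 - 6*t*exp(-5*t) - 3*exp(-5*t)

Factor the denominator: s^3 + 15*s^2 + 75*s + 125 = (s + 5)^3.
Partial fraction decomposition gives [-3/(s + 5)] + [-6/(s + 5)^2] + [-1/(s + 5)^3].
Invert each term: -3/(s + 5) ↔ -3e^(-5t); -6/(s + 5)^2 ↔ -6t·e^(-5t); -1/(s + 5)^3 ↔ (-1/2)t^2·e^(-5t).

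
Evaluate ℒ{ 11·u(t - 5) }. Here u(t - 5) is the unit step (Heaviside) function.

11*exp(-5*s)/s

By the second shifting theorem, L{u(t - c)·g(t - c)} = e^(-cs)·G(s) with c = 5 and G(s) = L{g(t)}.
L{11} = 11/s.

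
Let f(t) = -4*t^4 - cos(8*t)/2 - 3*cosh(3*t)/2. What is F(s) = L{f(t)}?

The transform is linear, so treat each term independently.
(-3/2)·[L{cosh(3t)} = s/(s^2 - 9)]; (-1/2)·[L{cos(8t)} = s/(s^2 + 64)]; (-4)·[L{t^4} = 4!/s^5 = 24/s^5].

F(s) = -s/(2*(s^2 + 64)) - 3*s/(2*(s^2 - 9)) - 96/s^5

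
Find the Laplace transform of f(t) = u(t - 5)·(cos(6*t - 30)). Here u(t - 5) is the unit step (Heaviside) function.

By the second shifting theorem, L{u(t - c)·g(t - c)} = e^(-cs)·G(s) with c = 5 and G(s) = L{g(t)}.
L{cos(6t)} = s/(s^2 + 36).

s*exp(-5*s)/(s^2 + 36)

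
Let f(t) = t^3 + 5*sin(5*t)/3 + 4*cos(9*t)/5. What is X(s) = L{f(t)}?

X(s) = 4*s/(5*(s^2 + 81)) + 25/(3*(s^2 + 25)) + 6/s^4

The transform is linear, so treat each term independently.
(5/3)·[L{sin(5t)} = 5/(s^2 + 25)]; (4/5)·[L{cos(9t)} = s/(s^2 + 81)]; L{t^3} = 3!/s^4 = 6/s^4.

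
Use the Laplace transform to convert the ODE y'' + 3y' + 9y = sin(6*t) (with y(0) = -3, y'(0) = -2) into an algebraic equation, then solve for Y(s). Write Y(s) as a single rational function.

Apply the Laplace transform to the equation.
With L{y''} = s^2 Y - s·y(0) - y'(0) and L{y'} = sY - y(0), with y(0) = -3, y'(0) = -2: the LHS transforms to (s^2 + 3*s + 9)Y - (-3*s - 11).
The right side is L{sin(6*t)} = 6/(s^2 + 36).
So (s^2 + 3*s + 9)Y = 6/(s^2 + 36) + (-3*s - 11).
Solve for Y(s) and write it as one ratio of polynomials.

Y(s) = (-3*s^3 - 11*s^2 - 108*s - 390)/(s^4 + 3*s^3 + 45*s^2 + 108*s + 324)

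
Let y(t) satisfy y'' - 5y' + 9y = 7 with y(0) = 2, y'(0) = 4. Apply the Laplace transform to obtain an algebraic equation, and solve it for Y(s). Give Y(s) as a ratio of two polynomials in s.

Apply the Laplace transform to the equation.
The derivative rules (L{y''} = s^2 Y - s·y(0) - y'(0) and L{y'} = sY - y(0), with y(0) = 2, y'(0) = 4) turn the left side into (s^2 - 5*s + 9)Y - (2*s - 6).
The right side is L{7} = 7/s.
So (s^2 - 5*s + 9)Y = 7/s + (2*s - 6).
Solve for Y(s) and write it as one ratio of polynomials.

Y(s) = (2*s^2 - 6*s + 7)/(s^3 - 5*s^2 + 9*s)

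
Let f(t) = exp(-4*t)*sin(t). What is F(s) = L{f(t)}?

F(s) = 1/((s + 4)^2 + 1)

L{sin(t)} = 1/(s^2 + 1).
By the first shifting theorem, multiplying by e^(-4t) replaces s with s + 4.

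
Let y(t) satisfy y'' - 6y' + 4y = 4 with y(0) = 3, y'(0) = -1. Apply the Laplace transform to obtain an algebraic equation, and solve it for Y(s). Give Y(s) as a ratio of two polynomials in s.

Laplace-transform each side.
With L{y''} = s^2 Y - s·y(0) - y'(0) and L{y'} = sY - y(0), with y(0) = 3, y'(0) = -1: the LHS transforms to (s^2 - 6*s + 4)Y - (3*s - 19).
The right side is L{4} = 4/s.
So (s^2 - 6*s + 4)Y = 4/s + (3*s - 19).
Solve for Y(s) and write it as one ratio of polynomials.

Y(s) = (3*s^2 - 19*s + 4)/(s^3 - 6*s^2 + 4*s)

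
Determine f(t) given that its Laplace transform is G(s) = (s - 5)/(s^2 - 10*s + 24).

Rewrite the denominator: s^2 - 10*s + 24 = (s - 5)^2 - 1.
The form in (s - 5) signals a first-shifting-theorem factor e^(5t).
Since L{cosh(t)} = s/(s^2 - 1), the inverse is exp(5*t)*cosh(t).

f(t) = exp(5*t)*cosh(t)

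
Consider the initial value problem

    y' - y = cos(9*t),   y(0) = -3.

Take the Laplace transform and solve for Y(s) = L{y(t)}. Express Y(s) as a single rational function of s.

Y(s) = (-3*s^2 + s - 243)/(s^3 - s^2 + 81*s - 81)

Laplace-transform each side.
The derivative rules (L{y'} = sY - y(0) = sY - (-3)) turn the left side into (s - 1)Y - (-3).
The right side is L{cos(9*t)} = s/(s^2 + 81).
So (s - 1)Y = s/(s^2 + 81) + (-3).
Divide through and combine into a single rational function.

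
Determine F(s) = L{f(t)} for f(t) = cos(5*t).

L{cos(5t)} = s/(s^2 + 25).

F(s) = s/(s^2 + 25)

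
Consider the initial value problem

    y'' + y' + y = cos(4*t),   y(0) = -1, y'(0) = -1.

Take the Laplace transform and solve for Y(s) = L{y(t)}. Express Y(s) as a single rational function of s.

Y(s) = (-s^3 - 2*s^2 - 15*s - 32)/(s^4 + s^3 + 17*s^2 + 16*s + 16)

Take the Laplace transform of both sides.
The derivative rules (L{y''} = s^2 Y - s·y(0) - y'(0) and L{y'} = sY - y(0), with y(0) = -1, y'(0) = -1) turn the left side into (s^2 + s + 1)Y - (-s - 2).
The right side is L{cos(4*t)} = s/(s^2 + 16).
So (s^2 + s + 1)Y = s/(s^2 + 16) + (-s - 2).
Divide through and combine into a single rational function.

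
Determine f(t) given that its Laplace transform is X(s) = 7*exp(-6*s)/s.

The factor e^(-6s) signals a time shift by c = 6 (second shifting theorem).
L{7} = 7/s, so L^-1{7/s} = 7.
Hence the inverse is u(t - 6) times that function evaluated at t - 6.

f(t) = Heaviside(t - 6)*(7)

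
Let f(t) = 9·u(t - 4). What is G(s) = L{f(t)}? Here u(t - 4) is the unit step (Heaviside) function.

By the second shifting theorem, L{u(t - c)·g(t - c)} = e^(-cs)·H(s) with c = 4 and H(s) = L{g(t)}.
L{9} = 9/s.

G(s) = 9*exp(-4*s)/s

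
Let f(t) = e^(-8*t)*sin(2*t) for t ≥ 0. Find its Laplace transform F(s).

L{sin(2t)} = 2/(s^2 + 4).
By the first shifting theorem, multiplying by e^(-8t) replaces s with s + 8.

F(s) = 2/((s + 8)^2 + 4)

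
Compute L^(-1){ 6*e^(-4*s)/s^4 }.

Heaviside(t - 4)*((t - 4)^3)

The factor e^(-4s) signals a time shift by c = 4 (second shifting theorem).
L{t^3} = 3!/s^4 = 6/s^4, so L^-1{6/s^4} = t^3.
Hence the inverse is u(t - 4) times that function evaluated at t - 4.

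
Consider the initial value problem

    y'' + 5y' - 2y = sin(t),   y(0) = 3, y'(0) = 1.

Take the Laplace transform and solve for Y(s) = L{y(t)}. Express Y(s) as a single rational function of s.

Y(s) = (3*s^3 + 16*s^2 + 3*s + 17)/(s^4 + 5*s^3 - s^2 + 5*s - 2)

Take the Laplace transform of both sides.
Using L{y''} = s^2 Y - s·y(0) - y'(0) and L{y'} = sY - y(0), with y(0) = 3, y'(0) = 1, the left side becomes (s^2 + 5*s - 2)Y - (3*s + 16).
The right side is L{sin(t)} = 1/(s^2 + 1).
So (s^2 + 5*s - 2)Y = 1/(s^2 + 1) + (3*s + 16).
Isolate Y and clear denominators.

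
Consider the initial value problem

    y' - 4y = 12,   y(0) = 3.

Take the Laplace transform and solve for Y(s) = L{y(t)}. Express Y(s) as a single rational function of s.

Apply the Laplace transform to the equation.
The derivative rules (L{y'} = sY - y(0) = sY - 3) turn the left side into (s - 4)Y - (3).
The right side is L{12} = 12/s.
So (s - 4)Y = 12/s + (3).
Solve for Y(s) and write it as one ratio of polynomials.

Y(s) = (3*s + 12)/(s^2 - 4*s)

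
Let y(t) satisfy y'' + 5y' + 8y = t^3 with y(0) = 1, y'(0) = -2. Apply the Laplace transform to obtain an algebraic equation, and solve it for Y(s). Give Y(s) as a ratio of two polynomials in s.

Y(s) = (s^5 + 3*s^4 + 6)/(s^6 + 5*s^5 + 8*s^4)

Transform both sides with L{·}.
The derivative rules (L{y''} = s^2 Y - s·y(0) - y'(0) and L{y'} = sY - y(0), with y(0) = 1, y'(0) = -2) turn the left side into (s^2 + 5*s + 8)Y - (s + 3).
The right side is L{t^3} = 6/s^4.
So (s^2 + 5*s + 8)Y = 6/s^4 + (s + 3).
Solve for Y(s) and write it as one ratio of polynomials.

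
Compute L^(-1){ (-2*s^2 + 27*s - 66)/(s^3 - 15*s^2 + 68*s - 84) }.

Factor the denominator: s^3 - 15*s^2 + 68*s - 84 = (s - 7)*(s - 6)*(s - 2).
Partial fraction decomposition gives [5/(s - 7)] + [-6/(s - 6)] + [-1/(s - 2)].
Invert each term: 5/(s - 7) ↔ 5e^(7t); -6/(s - 6) ↔ -6e^(6t); -1/(s - 2) ↔ -e^(2t).

5*exp(7*t) - 6*exp(6*t) - exp(2*t)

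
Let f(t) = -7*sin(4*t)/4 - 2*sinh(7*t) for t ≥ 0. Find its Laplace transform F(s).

Apply the Laplace transform termwise.
(-7/4)·[L{sin(4t)} = 4/(s^2 + 16)]; (-2)·[L{sinh(7t)} = 7/(s^2 - 49)].

F(s) = -7/(s^2 + 16) - 14/(s^2 - 49)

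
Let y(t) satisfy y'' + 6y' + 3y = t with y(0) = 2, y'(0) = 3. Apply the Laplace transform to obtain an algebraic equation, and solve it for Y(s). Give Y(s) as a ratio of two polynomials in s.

Y(s) = (2*s^3 + 15*s^2 + 1)/(s^4 + 6*s^3 + 3*s^2)

Take the Laplace transform of both sides.
The derivative rules (L{y''} = s^2 Y - s·y(0) - y'(0) and L{y'} = sY - y(0), with y(0) = 2, y'(0) = 3) turn the left side into (s^2 + 6*s + 3)Y - (2*s + 15).
The right side is L{t} = s^(-2).
So (s^2 + 6*s + 3)Y = s^(-2) + (2*s + 15).
Solve for Y(s) and write it as one ratio of polynomials.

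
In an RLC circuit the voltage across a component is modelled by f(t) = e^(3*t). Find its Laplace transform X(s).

X(s) = 1/(s - 3)

L{e^(3t)} = 1/(s - 3).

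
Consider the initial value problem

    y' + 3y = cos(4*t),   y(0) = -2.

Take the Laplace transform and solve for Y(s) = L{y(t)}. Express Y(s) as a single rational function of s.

Laplace-transform each side.
Using L{y'} = sY - y(0) = sY - (-2), the left side becomes (s + 3)Y - (-2).
The right side is L{cos(4*t)} = s/(s^2 + 16).
So (s + 3)Y = s/(s^2 + 16) + (-2).
Solve for Y(s) and write it as one ratio of polynomials.

Y(s) = (-2*s^2 + s - 32)/(s^3 + 3*s^2 + 16*s + 48)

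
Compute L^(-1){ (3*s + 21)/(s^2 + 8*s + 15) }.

Factor the denominator: s^2 + 8*s + 15 = (s + 3)*(s + 5).
Partial fraction decomposition gives [6/(s + 3)] + [-3/(s + 5)].
Invert each term: 6/(s + 3) ↔ 6e^(-3t); -3/(s + 5) ↔ -3e^(-5t).

6*exp(-3*t) - 3*exp(-5*t)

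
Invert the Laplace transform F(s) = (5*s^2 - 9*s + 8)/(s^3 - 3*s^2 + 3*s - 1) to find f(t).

Factor the denominator: s^3 - 3*s^2 + 3*s - 1 = (s - 1)^3.
Partial fraction decomposition gives [5/(s - 1)] + [(s - 1)^(-2)] + [4/(s - 1)^3].
Invert each term: 5/(s - 1) ↔ 5e^(t); 1/(s - 1)^2 ↔ t·e^(t); 4/(s - 1)^3 ↔ (2)t^2·e^(t).

f(t) = 2*t^2*exp(t) + t*exp(t) + 5*exp(t)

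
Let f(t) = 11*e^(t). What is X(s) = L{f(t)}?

X(s) = 11/(s - 1)

L{11} = 11/s.
By the first shifting theorem, multiplying by e^(t) replaces s with s - 1.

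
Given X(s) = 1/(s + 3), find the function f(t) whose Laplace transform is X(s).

Since L{e^(-3t)} = 1/(s + 3), the inverse is exp(-3*t).

f(t) = exp(-3*t)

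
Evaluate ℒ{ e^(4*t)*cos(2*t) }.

L{cos(2t)} = s/(s^2 + 4).
By the first shifting theorem, multiplying by e^(4t) replaces s with s - 4.

(s - 4)/((s - 4)^2 + 4)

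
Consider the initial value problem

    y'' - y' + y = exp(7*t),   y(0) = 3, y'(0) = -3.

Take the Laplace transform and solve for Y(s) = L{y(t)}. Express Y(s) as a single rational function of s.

Y(s) = (3*s^2 - 27*s + 43)/(s^3 - 8*s^2 + 8*s - 7)

Take the Laplace transform of both sides.
Using L{y''} = s^2 Y - s·y(0) - y'(0) and L{y'} = sY - y(0), with y(0) = 3, y'(0) = -3, the left side becomes (s^2 - s + 1)Y - (3*s - 6).
The right side is L{exp(7*t)} = 1/(s - 7).
So (s^2 - s + 1)Y = 1/(s - 7) + (3*s - 6).
Solve for Y(s) and write it as one ratio of polynomials.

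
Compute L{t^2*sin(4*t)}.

8*(3*s^2 - 16)/(s^2 + 16)^3

L{sin(4t)} = 4/(s^2 + 16).
Then apply L{t^2·g(t)} = (-1)^2 d^2/ds^2[H(s)] with H(s) = 4/(s^2 + 16):
differentiating 2 times and applying the sign gives 8*(3*s^2 - 16)/(s^2 + 16)^3.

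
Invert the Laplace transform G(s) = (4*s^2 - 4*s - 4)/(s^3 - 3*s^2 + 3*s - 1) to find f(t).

Factor the denominator: s^3 - 3*s^2 + 3*s - 1 = (s - 1)^3.
Partial fraction decomposition gives [4/(s - 1)] + [4/(s - 1)^2] + [-4/(s - 1)^3].
Invert each term: 4/(s - 1) ↔ 4e^(t); 4/(s - 1)^2 ↔ 4t·e^(t); -4/(s - 1)^3 ↔ (-2)t^2·e^(t).

f(t) = -2*t^2*exp(t) + 4*t*exp(t) + 4*exp(t)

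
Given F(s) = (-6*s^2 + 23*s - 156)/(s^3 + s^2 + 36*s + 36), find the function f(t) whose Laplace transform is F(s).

Factor the denominator: s^3 + s^2 + 36*s + 36 = (s + 1)*(s^2 + 36).
Partial fraction decomposition gives [-5/(s + 1)] + [-s/(s^2 + 36)] + [24/(s^2 + 36)].
Invert each term: -5/(s + 1) ↔ -5e^(-t); -1·s/(s^2 + 36) ↔ -cos(6t); 4·6/(s^2 + 36) ↔ 4sin(6t).

f(t) = 4*sin(6*t) - cos(6*t) - 5*exp(-t)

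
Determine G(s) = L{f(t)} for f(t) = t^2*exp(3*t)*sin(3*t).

L{sin(3t)} = 3/(s^2 + 9).
Multiplying by e^(3t) shifts s → s - 3, so L{exp(3*t)*sin(3*t)} = 3/((s - 3)^2 + 9).
Then apply L{t^2·g(t)} = (-1)^2 d^2/ds^2[H(s)] with H(s) = 3/((s - 3)^2 + 9):
differentiating 2 times and applying the sign gives 18*(s^2 - 6*s + 6)/(s^2 - 6*s + 18)^3.

G(s) = 18*(s^2 - 6*s + 6)/(s^2 - 6*s + 18)^3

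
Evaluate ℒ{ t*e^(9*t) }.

(s - 9)^(-2)

L{e^(9t)} = 1/(s - 9).
Then apply L{t·g(t)} = -d/ds[G(s)] with G(s) = 1/(s - 9):
differentiating 1 time and applying the sign gives (s - 9)^(-2).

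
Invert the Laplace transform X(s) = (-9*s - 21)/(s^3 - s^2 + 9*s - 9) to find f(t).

Factor the denominator: s^3 - s^2 + 9*s - 9 = (s - 1)*(s^2 + 9).
Partial fraction decomposition gives [-3/(s - 1)] + [3*s/(s^2 + 9)] + [-6/(s^2 + 9)].
Invert each term: -3/(s - 1) ↔ -3e^(t); 3·s/(s^2 + 9) ↔ 3cos(3t); -2·3/(s^2 + 9) ↔ -2sin(3t).

f(t) = -3*exp(t) - 2*sin(3*t) + 3*cos(3*t)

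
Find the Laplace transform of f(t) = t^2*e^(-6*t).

2/(s + 6)^3

L{e^(-6t)} = 1/(s + 6).
Then apply L{t^2·g(t)} = (-1)^2 d^2/ds^2[H(s)] with H(s) = 1/(s + 6):
differentiating 2 times and applying the sign gives 2/(s + 6)^3.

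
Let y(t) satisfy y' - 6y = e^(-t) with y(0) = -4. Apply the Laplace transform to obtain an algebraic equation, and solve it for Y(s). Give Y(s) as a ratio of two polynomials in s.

Transform both sides with L{·}.
The derivative rules (L{y'} = sY - y(0) = sY - (-4)) turn the left side into (s - 6)Y - (-4).
The right side is L{e^(-t)} = 1/(s + 1).
So (s - 6)Y = 1/(s + 1) + (-4).
Divide through and combine into a single rational function.

Y(s) = (-4*s - 3)/(s^2 - 5*s - 6)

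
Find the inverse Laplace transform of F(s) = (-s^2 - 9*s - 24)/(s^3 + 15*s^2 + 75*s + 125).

Factor the denominator: s^3 + 15*s^2 + 75*s + 125 = (s + 5)^3.
Partial fraction decomposition gives [-1/(s + 5)] + [(s + 5)^(-2)] + [-4/(s + 5)^3].
Invert each term: -1/(s + 5) ↔ -e^(-5t); 1/(s + 5)^2 ↔ t·e^(-5t); -4/(s + 5)^3 ↔ (-2)t^2·e^(-5t).

-2*t^2*exp(-5*t) + t*exp(-5*t) - exp(-5*t)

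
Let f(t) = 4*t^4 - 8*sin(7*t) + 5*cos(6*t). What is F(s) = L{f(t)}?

Apply the Laplace transform termwise.
(-8)·[L{sin(7t)} = 7/(s^2 + 49)]; (4)·[L{t^4} = 4!/s^5 = 24/s^5]; (5)·[L{cos(6t)} = s/(s^2 + 36)].

F(s) = 5*s/(s^2 + 36) - 56/(s^2 + 49) + 96/s^5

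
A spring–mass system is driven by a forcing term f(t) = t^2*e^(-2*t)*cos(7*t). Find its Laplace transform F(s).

L{cos(7t)} = s/(s^2 + 49).
Multiplying by e^(-2t) shifts s → s + 2, so L{e^(-2*t)*cos(7*t)} = (s + 2)/((s + 2)^2 + 49).
Then apply L{t^2·g(t)} = (-1)^2 d^2/ds^2[G(s)] with G(s) = (s + 2)/((s + 2)^2 + 49):
differentiating 2 times and applying the sign gives 2*(s + 2)*(s^2 + 4*s - 143)/(s^2 + 4*s + 53)^3.

F(s) = 2*(s + 2)*(s^2 + 4*s - 143)/(s^2 + 4*s + 53)^3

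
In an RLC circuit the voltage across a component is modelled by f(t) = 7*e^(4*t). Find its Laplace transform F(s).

L{7} = 7/s.
By the first shifting theorem, multiplying by e^(4t) replaces s with s - 4.

F(s) = 7/(s - 4)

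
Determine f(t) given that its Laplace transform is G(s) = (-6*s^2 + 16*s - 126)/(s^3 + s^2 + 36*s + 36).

Factor the denominator: s^3 + s^2 + 36*s + 36 = (s + 1)*(s^2 + 36).
Partial fraction decomposition gives [-4/(s + 1)] + [-2*s/(s^2 + 36)] + [18/(s^2 + 36)].
Invert each term: -4/(s + 1) ↔ -4e^(-t); -2·s/(s^2 + 36) ↔ -2cos(6t); 3·6/(s^2 + 36) ↔ 3sin(6t).

f(t) = 3*sin(6*t) - 2*cos(6*t) - 4*exp(-t)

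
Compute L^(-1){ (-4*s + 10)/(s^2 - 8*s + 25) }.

Complete the square in the denominator: s^2 - 8*s + 25 = (s - 4)^2 + 3^2.
Split the numerator to match: -4*s + 10 = -4·(s - 4) - 2·3.
Invert each term: -4·(s - 4)/((s - 4)^2 + 9) ↔ -4e^(4t)cos(3t); -2·3/((s - 4)^2 + 9) ↔ -2e^(4t)sin(3t).

-2*exp(4*t)*sin(3*t) - 4*exp(4*t)*cos(3*t)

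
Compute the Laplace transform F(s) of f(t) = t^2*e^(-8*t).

F(s) = 2/(s + 8)^3

L{e^(-8t)} = 1/(s + 8).
Then apply L{t^2·g(t)} = (-1)^2 d^2/ds^2[G(s)] with G(s) = 1/(s + 8):
differentiating 2 times and applying the sign gives 2/(s + 8)^3.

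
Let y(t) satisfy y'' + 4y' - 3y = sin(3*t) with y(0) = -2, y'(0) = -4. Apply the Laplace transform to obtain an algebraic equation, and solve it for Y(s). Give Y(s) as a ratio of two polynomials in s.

Y(s) = (-2*s^3 - 12*s^2 - 18*s - 105)/(s^4 + 4*s^3 + 6*s^2 + 36*s - 27)

Take the Laplace transform of both sides.
The derivative rules (L{y''} = s^2 Y - s·y(0) - y'(0) and L{y'} = sY - y(0), with y(0) = -2, y'(0) = -4) turn the left side into (s^2 + 4*s - 3)Y - (-2*s - 12).
The right side is L{sin(3*t)} = 3/(s^2 + 9).
So (s^2 + 4*s - 3)Y = 3/(s^2 + 9) + (-2*s - 12).
Solve for Y(s) and write it as one ratio of polynomials.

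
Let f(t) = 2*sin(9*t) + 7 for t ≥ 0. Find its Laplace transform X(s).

The transform is linear, so treat each term independently.
(2)·[L{sin(9t)} = 9/(s^2 + 81)]; L{7} = 7/s.

X(s) = 18/(s^2 + 81) + 7/s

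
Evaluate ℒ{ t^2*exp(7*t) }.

L{e^(7t)} = 1/(s - 7).
Then apply L{t^2·g(t)} = (-1)^2 d^2/ds^2[G(s)] with G(s) = 1/(s - 7):
differentiating 2 times and applying the sign gives 2/(s - 7)^3.

2/(s - 7)^3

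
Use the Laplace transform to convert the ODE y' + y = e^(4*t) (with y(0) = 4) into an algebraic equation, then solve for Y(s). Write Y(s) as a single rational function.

Laplace-transform each side.
With L{y'} = sY - y(0) = sY - 4: the LHS transforms to (s + 1)Y - (4).
The right side is L{e^(4*t)} = 1/(s - 4).
So (s + 1)Y = 1/(s - 4) + (4).
Divide through and combine into a single rational function.

Y(s) = (4*s - 15)/(s^2 - 3*s - 4)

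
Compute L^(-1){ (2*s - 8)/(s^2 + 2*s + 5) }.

-5*exp(-t)*sin(2*t) + 2*exp(-t)*cos(2*t)

Complete the square in the denominator: s^2 + 2*s + 5 = (s + 1)^2 + 2^2.
Split the numerator to match: 2*s - 8 = 2·(s + 1) - 5·2.
Invert each term: 2·(s + 1)/((s + 1)^2 + 4) ↔ 2e^(-t)cos(2t); -5·2/((s + 1)^2 + 4) ↔ -5e^(-t)sin(2t).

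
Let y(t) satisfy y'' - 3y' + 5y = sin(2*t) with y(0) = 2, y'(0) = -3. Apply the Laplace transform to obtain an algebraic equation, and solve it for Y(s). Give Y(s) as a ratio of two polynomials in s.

Y(s) = (2*s^3 - 9*s^2 + 8*s - 34)/(s^4 - 3*s^3 + 9*s^2 - 12*s + 20)

Take the Laplace transform of both sides.
With L{y''} = s^2 Y - s·y(0) - y'(0) and L{y'} = sY - y(0), with y(0) = 2, y'(0) = -3: the LHS transforms to (s^2 - 3*s + 5)Y - (2*s - 9).
The right side is L{sin(2*t)} = 2/(s^2 + 4).
So (s^2 - 3*s + 5)Y = 2/(s^2 + 4) + (2*s - 9).
Isolate Y and clear denominators.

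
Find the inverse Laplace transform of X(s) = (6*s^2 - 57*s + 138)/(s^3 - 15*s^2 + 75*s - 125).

3*t^2*exp(5*t)/2 + 3*t*exp(5*t) + 6*exp(5*t)

Factor the denominator: s^3 - 15*s^2 + 75*s - 125 = (s - 5)^3.
Partial fraction decomposition gives [6/(s - 5)] + [3/(s - 5)^2] + [3/(s - 5)^3].
Invert each term: 6/(s - 5) ↔ 6e^(5t); 3/(s - 5)^2 ↔ 3t·e^(5t); 3/(s - 5)^3 ↔ (3/2)t^2·e^(5t).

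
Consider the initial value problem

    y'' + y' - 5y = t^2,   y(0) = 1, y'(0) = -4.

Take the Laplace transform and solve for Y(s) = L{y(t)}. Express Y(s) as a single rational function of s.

Apply the Laplace transform to the equation.
The derivative rules (L{y''} = s^2 Y - s·y(0) - y'(0) and L{y'} = sY - y(0), with y(0) = 1, y'(0) = -4) turn the left side into (s^2 + s - 5)Y - (s - 3).
The right side is L{t^2} = 2/s^3.
So (s^2 + s - 5)Y = 2/s^3 + (s - 3).
Solve for Y(s) and write it as one ratio of polynomials.

Y(s) = (s^4 - 3*s^3 + 2)/(s^5 + s^4 - 5*s^3)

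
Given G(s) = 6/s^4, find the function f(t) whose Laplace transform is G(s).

f(t) = t^3

Since L{t^3} = 3!/s^4 = 6/s^4, the inverse is t^3.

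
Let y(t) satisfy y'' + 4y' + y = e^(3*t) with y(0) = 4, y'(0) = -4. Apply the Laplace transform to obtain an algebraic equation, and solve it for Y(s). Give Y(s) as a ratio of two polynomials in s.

Y(s) = (4*s^2 - 35)/(s^3 + s^2 - 11*s - 3)

Apply the Laplace transform to the equation.
Using L{y''} = s^2 Y - s·y(0) - y'(0) and L{y'} = sY - y(0), with y(0) = 4, y'(0) = -4, the left side becomes (s^2 + 4*s + 1)Y - (4*s + 12).
The right side is L{e^(3*t)} = 1/(s - 3).
So (s^2 + 4*s + 1)Y = 1/(s - 3) + (4*s + 12).
Solve for Y(s) and write it as one ratio of polynomials.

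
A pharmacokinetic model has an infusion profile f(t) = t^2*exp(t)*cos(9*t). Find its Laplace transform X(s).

X(s) = 2*(s - 1)*(s^2 - 2*s - 242)/(s^2 - 2*s + 82)^3

L{cos(9t)} = s/(s^2 + 81).
Multiplying by e^(t) shifts s → s - 1, so L{exp(t)*cos(9*t)} = (s - 1)/((s - 1)^2 + 81).
Then apply L{t^2·g(t)} = (-1)^2 d^2/ds^2[G(s)] with G(s) = (s - 1)/((s - 1)^2 + 81):
differentiating 2 times and applying the sign gives 2*(s - 1)*(s^2 - 2*s - 242)/(s^2 - 2*s + 82)^3.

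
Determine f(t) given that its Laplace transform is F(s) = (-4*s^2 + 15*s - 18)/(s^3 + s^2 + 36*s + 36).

f(t) = 3*sin(6*t) - 3*cos(6*t) - exp(-t)

Factor the denominator: s^3 + s^2 + 36*s + 36 = (s + 1)*(s^2 + 36).
Partial fraction decomposition gives [-1/(s + 1)] + [-3*s/(s^2 + 36)] + [18/(s^2 + 36)].
Invert each term: -1/(s + 1) ↔ -e^(-t); -3·s/(s^2 + 36) ↔ -3cos(6t); 3·6/(s^2 + 36) ↔ 3sin(6t).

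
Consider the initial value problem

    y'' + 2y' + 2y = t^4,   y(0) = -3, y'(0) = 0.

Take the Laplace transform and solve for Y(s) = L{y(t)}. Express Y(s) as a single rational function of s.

Y(s) = (-3*s^4 + 6*s^2 - 12*s + 12)/s^5

Apply the Laplace transform to the equation.
Using L{y''} = s^2 Y - s·y(0) - y'(0) and L{y'} = sY - y(0), with y(0) = -3, y'(0) = 0, the left side becomes (s^2 + 2*s + 2)Y - (-3*s - 6).
The right side is L{t^4} = 24/s^5.
So (s^2 + 2*s + 2)Y = 24/s^5 + (-3*s - 6).
Solve for Y(s) and write it as one ratio of polynomials.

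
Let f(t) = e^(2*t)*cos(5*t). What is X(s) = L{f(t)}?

X(s) = (s - 2)/((s - 2)^2 + 25)

L{cos(5t)} = s/(s^2 + 25).
By the first shifting theorem, multiplying by e^(2t) replaces s with s - 2.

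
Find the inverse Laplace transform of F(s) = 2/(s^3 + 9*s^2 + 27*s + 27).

Rewrite the denominator: s^3 + 9*s^2 + 27*s + 27 = (s + 3)^3.
The form in (s + 3) signals a first-shifting-theorem factor e^(-3t).
Since L{t^2} = 2!/s^3 = 2/s^3, the inverse is t^2*e^(-3*t).

t^2*exp(-3*t)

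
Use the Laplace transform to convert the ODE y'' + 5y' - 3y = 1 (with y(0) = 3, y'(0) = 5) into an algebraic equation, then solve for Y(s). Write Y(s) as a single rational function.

Transform both sides with L{·}.
The derivative rules (L{y''} = s^2 Y - s·y(0) - y'(0) and L{y'} = sY - y(0), with y(0) = 3, y'(0) = 5) turn the left side into (s^2 + 5*s - 3)Y - (3*s + 20).
The right side is L{1} = 1/s.
So (s^2 + 5*s - 3)Y = 1/s + (3*s + 20).
Isolate Y and clear denominators.

Y(s) = (3*s^2 + 20*s + 1)/(s^3 + 5*s^2 - 3*s)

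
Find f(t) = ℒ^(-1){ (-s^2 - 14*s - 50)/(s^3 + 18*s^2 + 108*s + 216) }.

Factor the denominator: s^3 + 18*s^2 + 108*s + 216 = (s + 6)^3.
Partial fraction decomposition gives [-1/(s + 6)] + [-2/(s + 6)^2] + [-2/(s + 6)^3].
Invert each term: -1/(s + 6) ↔ -e^(-6t); -2/(s + 6)^2 ↔ -2t·e^(-6t); -2/(s + 6)^3 ↔ (-1)t^2·e^(-6t).

f(t) = -t^2*exp(-6*t) - 2*t*exp(-6*t) - exp(-6*t)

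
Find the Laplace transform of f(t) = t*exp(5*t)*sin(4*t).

8*(s - 5)/(s^2 - 10*s + 41)^2

L{sin(4t)} = 4/(s^2 + 16).
Multiplying by e^(5t) shifts s → s - 5, so L{exp(5*t)*sin(4*t)} = 4/((s - 5)^2 + 16).
Then apply L{t·g(t)} = -d/ds[G(s)] with G(s) = 4/((s - 5)^2 + 16):
differentiating 1 time and applying the sign gives 8*(s - 5)/(s^2 - 10*s + 41)^2.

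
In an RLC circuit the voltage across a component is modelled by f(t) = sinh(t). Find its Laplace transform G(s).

L{sinh(t)} = 1/(s^2 - 1).

G(s) = 1/(s^2 - 1)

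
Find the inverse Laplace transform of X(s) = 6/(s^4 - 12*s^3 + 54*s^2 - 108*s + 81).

t^3*exp(3*t)

Rewrite the denominator: s^4 - 12*s^3 + 54*s^2 - 108*s + 81 = (s - 3)^4.
The form in (s - 3) signals a first-shifting-theorem factor e^(3t).
Since L{t^3} = 3!/s^4 = 6/s^4, the inverse is t^3*exp(3*t).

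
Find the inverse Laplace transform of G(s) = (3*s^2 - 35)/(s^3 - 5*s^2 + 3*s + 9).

-2*t*exp(3*t) + 5*exp(3*t) - 2*exp(-t)

Factor the denominator: s^3 - 5*s^2 + 3*s + 9 = (s - 3)^2*(s + 1).
Partial fraction decomposition gives [5/(s - 3)] + [-2/(s - 3)^2] + [-2/(s + 1)].
Invert each term: 5/(s - 3) ↔ 5e^(3t); -2/(s - 3)^2 ↔ -2t·e^(3t); -2/(s + 1) ↔ -2e^(-t).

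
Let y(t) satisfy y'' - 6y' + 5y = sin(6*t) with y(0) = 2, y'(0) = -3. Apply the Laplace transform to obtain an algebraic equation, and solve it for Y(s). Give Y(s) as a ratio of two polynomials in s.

Laplace-transform each side.
The derivative rules (L{y''} = s^2 Y - s·y(0) - y'(0) and L{y'} = sY - y(0), with y(0) = 2, y'(0) = -3) turn the left side into (s^2 - 6*s + 5)Y - (2*s - 15).
The right side is L{sin(6*t)} = 6/(s^2 + 36).
So (s^2 - 6*s + 5)Y = 6/(s^2 + 36) + (2*s - 15).
Divide through and combine into a single rational function.

Y(s) = (2*s^3 - 15*s^2 + 72*s - 534)/(s^4 - 6*s^3 + 41*s^2 - 216*s + 180)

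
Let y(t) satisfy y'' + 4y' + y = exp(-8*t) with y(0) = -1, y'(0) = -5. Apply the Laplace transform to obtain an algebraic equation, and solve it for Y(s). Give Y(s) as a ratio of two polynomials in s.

Take the Laplace transform of both sides.
With L{y''} = s^2 Y - s·y(0) - y'(0) and L{y'} = sY - y(0), with y(0) = -1, y'(0) = -5: the LHS transforms to (s^2 + 4*s + 1)Y - (-s - 9).
The right side is L{exp(-8*t)} = 1/(s + 8).
So (s^2 + 4*s + 1)Y = 1/(s + 8) + (-s - 9).
Isolate Y and clear denominators.

Y(s) = (-s^2 - 17*s - 71)/(s^3 + 12*s^2 + 33*s + 8)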